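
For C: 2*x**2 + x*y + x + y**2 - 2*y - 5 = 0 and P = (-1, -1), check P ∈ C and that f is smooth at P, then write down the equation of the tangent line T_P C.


Tangent line at P: -4*x - 5*y - 9 = 0.

Step 1: f(-1, -1) = 0, so P lies on C.
Step 2: partial derivatives
  f_x(x, y) = 4*x + y + 1, f_y(x, y) = x + 2*y - 2.
  f_x(P) = -4, f_y(P) = -5 (gradient nonzero, so P is smooth).
Step 3: tangent line at P: -4·(x − -1) + -5·(y − -1) = 0.
Expanding: -4*x - 5*y - 9 = 0.


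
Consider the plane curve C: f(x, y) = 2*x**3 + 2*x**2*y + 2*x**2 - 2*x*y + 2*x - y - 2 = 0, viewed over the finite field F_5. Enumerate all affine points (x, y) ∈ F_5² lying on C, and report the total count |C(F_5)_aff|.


Affine F_5-points: {(0, 3), (1, 4), (2, 3), (3, 4), (4, 3)}; count = 5.

For each of the 25 pairs (x, y) ∈ F_5², evaluate f(x, y) mod 5. Record the zeros.
  x = 0: [0↦3, 1↦2, 2↦1, 3↦0, 4↦4]  zeros at y ∈ {3}
  x = 1: [0↦4, 1↦3, 2↦2, 3↦1, 4↦0]  zeros at y ∈ {4}
  x = 2: [0↦1, 1↦4, 2↦2, 3↦0, 4↦3]  zeros at y ∈ {3}
  x = 3: [0↦1, 1↦2, 2↦3, 3↦4, 4↦0]  zeros at y ∈ {4}
  x = 4: [0↦1, 1↦4, 2↦2, 3↦0, 4↦3]  zeros at y ∈ {3}
Collecting zeros: affine points = {(0, 3), (1, 4), (2, 3), (3, 4), (4, 3)}.
Total count |C(F_5)_aff| = 5.


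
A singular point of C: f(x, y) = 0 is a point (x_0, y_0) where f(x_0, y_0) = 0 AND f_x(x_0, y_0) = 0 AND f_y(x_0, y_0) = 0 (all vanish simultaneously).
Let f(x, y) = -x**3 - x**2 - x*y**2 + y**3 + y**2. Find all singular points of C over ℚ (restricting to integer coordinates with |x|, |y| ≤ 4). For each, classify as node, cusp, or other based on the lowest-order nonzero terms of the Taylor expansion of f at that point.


Singular points: {(0, 0)}; classification: node.

Compute partial derivatives:
  f_x = -3*x**2 - 2*x - y**2.
  f_y = -2*x*y + 3*y**2 + 2*y.
Scan x_0 ∈ {−4, ..., 4}. For each x_0, f_y(x_0, y) is a polynomial in y; find its integer roots y ∈ {−4, ..., 4}, then test f_x and f at those candidates.
  x = -4: f_y(-4, y) = 3*y**2 + 10*y; vanishes at y ∈ {0}. (-4, 0): f_x = -40 ≠ 0.
  x = -3: f_y(-3, y) = 3*y**2 + 8*y; vanishes at y ∈ {0}. (-3, 0): f_x = -21 ≠ 0.
  x = -2: f_y(-2, y) = 3*y**2 + 6*y; vanishes at y ∈ {-2, 0}. (-2, -2): f_x = -12 ≠ 0; (-2, 0): f_x = -8 ≠ 0.
  x = -1: f_y(-1, y) = 3*y**2 + 4*y; vanishes at y ∈ {0}. (-1, 0): f_x = -1 ≠ 0.
  x = 0: f_y(0, y) = 3*y**2 + 2*y; vanishes at y ∈ {0}. (0, 0): f_x = 0, f = 0 — SINGULAR.
  x = 1: f_y(1, y) = 3*y**2; vanishes at y ∈ {0}. (1, 0): f_x = -5 ≠ 0.
  x = 2: f_y(2, y) = 3*y**2 - 2*y; vanishes at y ∈ {0}. (2, 0): f_x = -16 ≠ 0.
  x = 3: f_y(3, y) = 3*y**2 - 4*y; vanishes at y ∈ {0}. (3, 0): f_x = -33 ≠ 0.
  x = 4: f_y(4, y) = 3*y**2 - 6*y; vanishes at y ∈ {0, 2}. (4, 0): f_x = -56 ≠ 0; (4, 2): f_x = -60 ≠ 0.
Only singular point on the grid: (0, 0).
Classify: substitute x = 0 + u, y = 0 + v and expand: f = -u**3 - u**2 - u*v**2 + v**3 + v**2.
No constant or linear terms (consistent with a singular point). Quadratic part: -u**2 + v**2. Cubic part: -u**3 - u*v**2 + v**3.
The quadratic part v**2 - u**2 = (v − u)(v + u) splits into two distinct linear factors, so there are two distinct tangent lines y − 0 = ±(x − 0) — this is a node (ordinary double point).
Classification: node.


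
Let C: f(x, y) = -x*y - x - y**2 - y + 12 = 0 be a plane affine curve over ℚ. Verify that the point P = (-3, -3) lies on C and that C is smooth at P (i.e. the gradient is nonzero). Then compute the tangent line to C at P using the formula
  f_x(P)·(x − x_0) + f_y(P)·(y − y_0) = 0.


Tangent line at P: 2*x + 8*y + 30 = 0.

Step 1: f(-3, -3) = 0, so P lies on C.
Step 2: partial derivatives
  f_x(x, y) = -y - 1, f_y(x, y) = -x - 2*y - 1.
  f_x(P) = 2, f_y(P) = 8 (gradient nonzero, so P is smooth).
Step 3: tangent line at P: 2·(x − -3) + 8·(y − -3) = 0.
Expanding: 2*x + 8*y + 30 = 0.


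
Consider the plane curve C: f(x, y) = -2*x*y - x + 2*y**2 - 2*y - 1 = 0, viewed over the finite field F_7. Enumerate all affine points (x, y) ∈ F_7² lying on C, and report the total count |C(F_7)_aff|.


Affine F_7-points: {(1, 4), (1, 5), (2, 1), (2, 2), (4, 6), (6, 0)}; count = 6.

For each of the 49 pairs (x, y) ∈ F_7², evaluate f(x, y) mod 7. Record the zeros.
  x = 0: [0↦6, 1↦6, 2↦3, 3↦4, 4↦2, 5↦4, 6↦3]  zeros at y ∈ ∅
  x = 1: [0↦5, 1↦3, 2↦5, 3↦4, 4↦0, 5↦0, 6↦4]  zeros at y ∈ {4, 5}
  x = 2: [0↦4, 1↦0, 2↦0, 3↦4, 4↦5, 5↦3, 6↦5]  zeros at y ∈ {1, 2}
  x = 3: [0↦3, 1↦4, 2↦2, 3↦4, 4↦3, 5↦6, 6↦6]  zeros at y ∈ ∅
  x = 4: [0↦2, 1↦1, 2↦4, 3↦4, 4↦1, 5↦2, 6↦0]  zeros at y ∈ {6}
  x = 5: [0↦1, 1↦5, 2↦6, 3↦4, 4↦6, 5↦5, 6↦1]  zeros at y ∈ ∅
  x = 6: [0↦0, 1↦2, 2↦1, 3↦4, 4↦4, 5↦1, 6↦2]  zeros at y ∈ {0}
Collecting zeros: affine points = {(1, 4), (1, 5), (2, 1), (2, 2), (4, 6), (6, 0)}.
Total count |C(F_7)_aff| = 6.


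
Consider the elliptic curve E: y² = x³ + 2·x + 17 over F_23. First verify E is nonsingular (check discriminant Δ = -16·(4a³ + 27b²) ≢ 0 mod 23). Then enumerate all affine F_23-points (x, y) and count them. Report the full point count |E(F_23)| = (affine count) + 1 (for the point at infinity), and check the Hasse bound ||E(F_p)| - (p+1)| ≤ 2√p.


Affine points = {(2, 11), (2, 12), (3, 2), (3, 21), (7, 11), (7, 12), (8, 4), (8, 19), (10, 5), (10, 18), (11, 6), (11, 17), (13, 3), (13, 20), (14, 11), (14, 12), (15, 8), (15, 15)}; affine count = 18; |E(F_23)| = 19.

Discriminant check: Δ ∝ 4a³ + 27b² = 4·2³ + 27·17² = 4·8 + 27·289 ≡ 15 (mod 23). Nonzero ⇒ E is nonsingular.
For each x ∈ F_23, compute rhs = x³ + 2·x + 17 mod 23, then count y ∈ F_23 with y² ≡ rhs.
  x = 0: rhs = 17, matching y values: none (0 points).
  x = 1: rhs = 20, matching y values: none (0 points).
  x = 2: rhs = 6, matching y values: 11, 12 (2 points).
  x = 3: rhs = 4, matching y values: 2, 21 (2 points).
  x = 4: rhs = 20, matching y values: none (0 points).
  x = 5: rhs = 14, matching y values: none (0 points).
  x = 6: rhs = 15, matching y values: none (0 points).
  x = 7: rhs = 6, matching y values: 11, 12 (2 points).
  x = 8: rhs = 16, matching y values: 4, 19 (2 points).
  x = 9: rhs = 5, matching y values: none (0 points).
  x = 10: rhs = 2, matching y values: 5, 18 (2 points).
  x = 11: rhs = 13, matching y values: 6, 17 (2 points).
  x = 12: rhs = 21, matching y values: none (0 points).
  x = 13: rhs = 9, matching y values: 3, 20 (2 points).
  x = 14: rhs = 6, matching y values: 11, 12 (2 points).
  x = 15: rhs = 18, matching y values: 8, 15 (2 points).
  x = 16: rhs = 5, matching y values: none (0 points).
  x = 17: rhs = 19, matching y values: none (0 points).
  x = 18: rhs = 20, matching y values: none (0 points).
  x = 19: rhs = 14, matching y values: none (0 points).
  x = 20: rhs = 7, matching y values: none (0 points).
  x = 21: rhs = 5, matching y values: none (0 points).
  x = 22: rhs = 14, matching y values: none (0 points).
Total affine count: 18.
Full point count |E(F_23)| = 18 + 1 = 19.
Hasse bound: |19 − (23+1)| = |-5| = 5 ≤ 2√23 ≈ 9.5917 ✓.


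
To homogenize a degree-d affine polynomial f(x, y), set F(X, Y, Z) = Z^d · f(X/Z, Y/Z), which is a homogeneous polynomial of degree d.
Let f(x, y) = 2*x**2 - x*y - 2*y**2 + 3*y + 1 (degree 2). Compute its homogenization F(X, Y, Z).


F(X, Y, Z) = 2*X**2 - X*Y - 2*Y**2 + 3*Y*Z + Z**2

deg(f) = 2.
Substitute x = X/Z, y = Y/Z into f, then multiply by Z^2.
  monomial 2·x^2·y^0 ↦ 2·X^2·Y^0·Z^0.
  monomial -1·x^1·y^1 ↦ -1·X^1·Y^1·Z^0.
  monomial -2·x^0·y^2 ↦ -2·X^0·Y^2·Z^0.
  monomial 3·x^0·y^1 ↦ 3·X^0·Y^1·Z^1.
  monomial 1·x^0·y^0 ↦ 1·X^0·Y^0·Z^2.
Collecting: F(X, Y, Z) = 2*X**2 - X*Y - 2*Y**2 + 3*Y*Z + Z**2.


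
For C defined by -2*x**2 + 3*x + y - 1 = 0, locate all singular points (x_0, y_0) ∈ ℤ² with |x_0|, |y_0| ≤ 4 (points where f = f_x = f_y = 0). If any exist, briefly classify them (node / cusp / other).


No singular points in the scanned grid; C is smooth there.

Compute partial derivatives:
  f_x = 3 - 4*x.
  f_y = 1.
f_y = 1 is a nonzero constant, so f_y never vanishes: no point (x, y) can satisfy f = f_x = f_y = 0. In particular no (x, y) ∈ {−4, ..., 4}² is singular; the curve is smooth.


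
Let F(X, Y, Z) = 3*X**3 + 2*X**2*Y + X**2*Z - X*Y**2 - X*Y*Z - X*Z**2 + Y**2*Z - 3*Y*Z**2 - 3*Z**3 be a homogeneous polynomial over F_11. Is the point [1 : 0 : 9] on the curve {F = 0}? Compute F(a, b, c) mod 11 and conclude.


F(1,0,9) ≡ 10 (mod 11); P is NOT on the curve.

Evaluate F(1, 0, 9) term-by-term (mod 11).
  3*X**3 ↦ 3·1·1·1 = 3
  2*X**2*Y ↦ 2·1·0·1 = 0
  X**2*Z ↦ 1·1·1·9 = 9
  -X*Y**2 ↦ -1·1·0·1 = 0
  -X*Y*Z ↦ -1·1·0·9 = 0
  -X*Z**2 ↦ -1·1·1·81 = -81
  Y**2*Z ↦ 1·1·0·9 = 0
  -3*Y*Z**2 ↦ -3·1·0·81 = 0
  -3*Z**3 ↦ -3·1·1·729 = -2187
Sum: F(1, 0, 9) = (3) + (0) + (9) + (0) + (0) + (-81) + (0) + (0) + (-2187) = -2256.
Reducing mod 11: -2256 ≡ 10 (mod 11).
Since F(a, b, c) ≡ 10 ≠ 0 (mod 11), P does NOT lie on the curve.


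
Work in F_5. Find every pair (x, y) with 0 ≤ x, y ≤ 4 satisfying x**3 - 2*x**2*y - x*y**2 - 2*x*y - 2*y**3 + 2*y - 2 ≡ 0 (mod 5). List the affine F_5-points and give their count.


Affine F_5-points: {(0, 3), (1, 2), (1, 3), (3, 0)}; count = 4.

For each of the 25 pairs (x, y) ∈ F_5², evaluate f(x, y) mod 5. Record the zeros.
  x = 0: [0↦3, 1↦3, 2↦1, 3↦0, 4↦3]  zeros at y ∈ {3}
  x = 1: [0↦4, 1↦4, 2↦0, 3↦0, 4↦2]  zeros at y ∈ {2, 3}
  x = 2: [0↦1, 1↦2, 2↦2, 3↦4, 4↦1]  zeros at y ∈ ∅
  x = 3: [0↦0, 1↦3, 2↦3, 3↦3, 4↦1]  zeros at y ∈ {0}
  x = 4: [0↦2, 1↦3, 2↦4, 3↦3, 4↦3]  zeros at y ∈ ∅
Collecting zeros: affine points = {(0, 3), (1, 2), (1, 3), (3, 0)}.
Total count |C(F_5)_aff| = 4.


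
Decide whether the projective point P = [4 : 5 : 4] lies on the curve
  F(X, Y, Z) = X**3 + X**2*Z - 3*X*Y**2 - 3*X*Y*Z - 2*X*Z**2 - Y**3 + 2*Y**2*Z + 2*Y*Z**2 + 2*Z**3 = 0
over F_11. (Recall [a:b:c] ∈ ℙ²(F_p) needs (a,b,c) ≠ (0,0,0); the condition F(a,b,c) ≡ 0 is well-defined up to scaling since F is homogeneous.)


F(4,5,4) ≡ 10 (mod 11); P is NOT on the curve.

Evaluate F(4, 5, 4) term-by-term (mod 11).
  X**3 ↦ 1·64·1·1 = 64
  X**2*Z ↦ 1·16·1·4 = 64
  -3*X*Y**2 ↦ -3·4·25·1 = -300
  -3*X*Y*Z ↦ -3·4·5·4 = -240
  -2*X*Z**2 ↦ -2·4·1·16 = -128
  -Y**3 ↦ -1·1·125·1 = -125
  2*Y**2*Z ↦ 2·1·25·4 = 200
  2*Y*Z**2 ↦ 2·1·5·16 = 160
  2*Z**3 ↦ 2·1·1·64 = 128
Sum: F(4, 5, 4) = (64) + (64) + (-300) + (-240) + (-128) + (-125) + (200) + (160) + (128) = -177.
Reducing mod 11: -177 ≡ 10 (mod 11).
Since F(a, b, c) ≡ 10 ≠ 0 (mod 11), P does NOT lie on the curve.


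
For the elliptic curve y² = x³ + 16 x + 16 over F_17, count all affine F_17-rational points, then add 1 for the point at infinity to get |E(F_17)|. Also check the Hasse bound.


Affine points = {(0, 4), (0, 13), (1, 4), (1, 13), (4, 5), (4, 12), (5, 0), (12, 7), (12, 10), (14, 3), (14, 14), (16, 4), (16, 13)}; affine count = 13; |E(F_17)| = 14.

Discriminant check: Δ ∝ 4a³ + 27b² = 4·16³ + 27·16² = 4·4096 + 27·256 ≡ 6 (mod 17). Nonzero ⇒ E is nonsingular.
For each x ∈ F_17, compute rhs = x³ + 16·x + 16 mod 17, then count y ∈ F_17 with y² ≡ rhs.
  x = 0: rhs = 16, matching y values: 4, 13 (2 points).
  x = 1: rhs = 16, matching y values: 4, 13 (2 points).
  x = 2: rhs = 5, matching y values: none (0 points).
  x = 3: rhs = 6, matching y values: none (0 points).
  x = 4: rhs = 8, matching y values: 5, 12 (2 points).
  x = 5: rhs = 0, matching y values: 0 (1 points).
  x = 6: rhs = 5, matching y values: none (0 points).
  x = 7: rhs = 12, matching y values: none (0 points).
  x = 8: rhs = 10, matching y values: none (0 points).
  x = 9: rhs = 5, matching y values: none (0 points).
  x = 10: rhs = 3, matching y values: none (0 points).
  x = 11: rhs = 10, matching y values: none (0 points).
  x = 12: rhs = 15, matching y values: 7, 10 (2 points).
  x = 13: rhs = 7, matching y values: none (0 points).
  x = 14: rhs = 9, matching y values: 3, 14 (2 points).
  x = 15: rhs = 10, matching y values: none (0 points).
  x = 16: rhs = 16, matching y values: 4, 13 (2 points).
Total affine count: 13.
Full point count |E(F_17)| = 13 + 1 = 14.
Hasse bound: |14 − (17+1)| = |-4| = 4 ≤ 2√17 ≈ 8.2462 ✓.


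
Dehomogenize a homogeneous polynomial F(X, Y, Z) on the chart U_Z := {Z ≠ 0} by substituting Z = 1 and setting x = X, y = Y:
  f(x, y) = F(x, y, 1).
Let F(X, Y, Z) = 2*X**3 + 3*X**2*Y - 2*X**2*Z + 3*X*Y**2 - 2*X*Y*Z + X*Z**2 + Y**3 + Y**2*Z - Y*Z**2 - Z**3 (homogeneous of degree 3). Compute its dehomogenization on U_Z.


f(x, y) = 2*x**3 + 3*x**2*y - 2*x**2 + 3*x*y**2 - 2*x*y + x + y**3 + y**2 - y - 1

On U_Z we set Z = 1. Each monomial c·X^i·Y^j·Z^k in F becomes c·x^i·y^j·1^k = c·x^i·y^j.
Substituting Z = 1: F(X, Y, 1) = 2*x**3 + 3*x**2*y - 2*x**2 + 3*x*y**2 - 2*x*y + x + y**3 + y**2 - y - 1.
Note: deg(f) ≤ deg(F) = 3; strict inequality happens when F is divisible by Z (lost terms).


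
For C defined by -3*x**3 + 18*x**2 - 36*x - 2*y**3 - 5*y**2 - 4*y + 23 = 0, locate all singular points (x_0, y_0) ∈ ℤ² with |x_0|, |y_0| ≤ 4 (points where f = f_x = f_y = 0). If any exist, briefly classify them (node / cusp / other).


Singular points: {(2, -1)}; classification: cusp.

Compute partial derivatives:
  f_x = -9*x**2 + 36*x - 36.
  f_y = -6*y**2 - 10*y - 4.
Scan x_0 ∈ {−4, ..., 4}. For each x_0, f_y(x_0, y) is a polynomial in y; find its integer roots y ∈ {−4, ..., 4}, then test f_x and f at those candidates.
  x = -4: f_y(-4, y) = -6*y**2 - 10*y - 4; vanishes at y ∈ {-1}. (-4, -1): f_x = -324 ≠ 0.
  x = -3: f_y(-3, y) = -6*y**2 - 10*y - 4; vanishes at y ∈ {-1}. (-3, -1): f_x = -225 ≠ 0.
  x = -2: f_y(-2, y) = -6*y**2 - 10*y - 4; vanishes at y ∈ {-1}. (-2, -1): f_x = -144 ≠ 0.
  x = -1: f_y(-1, y) = -6*y**2 - 10*y - 4; vanishes at y ∈ {-1}. (-1, -1): f_x = -81 ≠ 0.
  x = 0: f_y(0, y) = -6*y**2 - 10*y - 4; vanishes at y ∈ {-1}. (0, -1): f_x = -36 ≠ 0.
  x = 1: f_y(1, y) = -6*y**2 - 10*y - 4; vanishes at y ∈ {-1}. (1, -1): f_x = -9 ≠ 0.
  x = 2: f_y(2, y) = -6*y**2 - 10*y - 4; vanishes at y ∈ {-1}. (2, -1): f_x = 0, f = 0 — SINGULAR.
  x = 3: f_y(3, y) = -6*y**2 - 10*y - 4; vanishes at y ∈ {-1}. (3, -1): f_x = -9 ≠ 0.
  x = 4: f_y(4, y) = -6*y**2 - 10*y - 4; vanishes at y ∈ {-1}. (4, -1): f_x = -36 ≠ 0.
Only singular point on the grid: (2, -1).
Classify: substitute x = 2 + u, y = -1 + v and expand: f = -3*u**3 - 2*v**3 + v**2.
No constant or linear terms (consistent with a singular point). Quadratic part: v**2. Cubic part: -3*u**3 - 2*v**3.
The quadratic part v**2 is a perfect square, so there is a single (double) tangent line v = 0, i.e. y = -1. Restricting the cubic part to that line (v = 0) leaves -3*u**3 ≠ 0, so f is not divisible by v and the branch is v² ≈ 3*u**3 to lowest order — this is a cusp.
Classification: cusp.


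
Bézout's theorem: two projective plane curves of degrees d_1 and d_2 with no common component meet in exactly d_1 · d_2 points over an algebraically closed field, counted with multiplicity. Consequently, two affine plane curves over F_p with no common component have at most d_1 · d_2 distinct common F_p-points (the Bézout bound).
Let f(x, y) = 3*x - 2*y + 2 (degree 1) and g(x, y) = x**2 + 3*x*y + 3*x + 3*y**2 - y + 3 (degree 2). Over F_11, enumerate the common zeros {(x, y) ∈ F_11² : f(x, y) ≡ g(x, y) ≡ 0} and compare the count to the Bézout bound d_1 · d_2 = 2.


Common zeros: ∅; count = 0; Bézout bound = 2.

deg(f) = 1, deg(g) = 2, so Bézout bound = 2.
Scan x ∈ F_11. For each x, list the y ∈ F_11 with f(x, y) ≡ 0 and those with g(x, y) ≡ 0 (mod 11); the common zeros in that column are the intersection.
  x = 0: f ≡ 0 at y ∈ {1}; g ≡ 0 at y ∈ {7, 8}; common: ∅.
  x = 1: f ≡ 0 at y ∈ {8}; g ≡ 0 at y ∈ ∅; common: ∅.
  x = 2: f ≡ 0 at y ∈ {4}; g ≡ 0 at y ∈ {3, 10}; common: ∅.
  x = 3: f ≡ 0 at y ∈ {0}; g ≡ 0 at y ∈ ∅; common: ∅.
  x = 4: f ≡ 0 at y ∈ {7}; g ≡ 0 at y ∈ ∅; common: ∅.
  x = 5: f ≡ 0 at y ∈ {3}; g ≡ 0 at y ∈ ∅; common: ∅.
  x = 6: f ≡ 0 at y ∈ {10}; g ≡ 0 at y ∈ {1, 8}; common: ∅.
  x = 7: f ≡ 0 at y ∈ {6}; g ≡ 0 at y ∈ ∅; common: ∅.
  x = 8: f ≡ 0 at y ∈ {2}; g ≡ 0 at y ∈ {3, 4}; common: ∅.
  x = 9: f ≡ 0 at y ∈ {9}; g ≡ 0 at y ∈ {7, 10}; common: ∅.
  x = 10: f ≡ 0 at y ∈ {5}; g ≡ 0 at y ∈ {1, 4}; common: ∅.
Collecting: common zeros = ∅, so the count is 0.
Comparison with the Bézout bound: 0 ≤ 2 = deg(f)·deg(g), as expected for curves with no common component (the affine F_11-count falls short of the bound because intersections may lie at infinity, over extension fields, or carry multiplicity).


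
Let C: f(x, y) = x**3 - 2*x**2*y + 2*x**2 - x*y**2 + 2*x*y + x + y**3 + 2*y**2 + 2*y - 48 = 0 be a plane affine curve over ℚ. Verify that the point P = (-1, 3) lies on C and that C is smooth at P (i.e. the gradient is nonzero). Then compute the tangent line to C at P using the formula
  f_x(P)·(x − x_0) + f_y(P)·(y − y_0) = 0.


Tangent line at P: 9*x + 43*y - 120 = 0.

Step 1: f(-1, 3) = 0, so P lies on C.
Step 2: partial derivatives
  f_x(x, y) = 3*x**2 - 4*x*y + 4*x - y**2 + 2*y + 1, f_y(x, y) = -2*x**2 - 2*x*y + 2*x + 3*y**2 + 4*y + 2.
  f_x(P) = 9, f_y(P) = 43 (gradient nonzero, so P is smooth).
Step 3: tangent line at P: 9·(x − -1) + 43·(y − 3) = 0.
Expanding: 9*x + 43*y - 120 = 0.


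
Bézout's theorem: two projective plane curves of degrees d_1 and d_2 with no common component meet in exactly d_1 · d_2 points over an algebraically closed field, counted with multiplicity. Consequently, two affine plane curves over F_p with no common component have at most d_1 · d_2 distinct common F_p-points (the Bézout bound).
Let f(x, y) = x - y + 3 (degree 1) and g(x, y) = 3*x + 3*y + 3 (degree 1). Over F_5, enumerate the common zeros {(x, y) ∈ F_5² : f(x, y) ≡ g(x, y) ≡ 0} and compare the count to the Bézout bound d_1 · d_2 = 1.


Common zeros: {(3, 1)}; count = 1; Bézout bound = 1.

deg(f) = 1, deg(g) = 1, so Bézout bound = 1.
Scan x ∈ F_5. For each x, list the y ∈ F_5 with f(x, y) ≡ 0 and those with g(x, y) ≡ 0 (mod 5); the common zeros in that column are the intersection.
  x = 0: f ≡ 0 at y ∈ {3}; g ≡ 0 at y ∈ {4}; common: ∅.
  x = 1: f ≡ 0 at y ∈ {4}; g ≡ 0 at y ∈ {3}; common: ∅.
  x = 2: f ≡ 0 at y ∈ {0}; g ≡ 0 at y ∈ {2}; common: ∅.
  x = 3: f ≡ 0 at y ∈ {1}; g ≡ 0 at y ∈ {1}; common: {1}.
  x = 4: f ≡ 0 at y ∈ {2}; g ≡ 0 at y ∈ {0}; common: ∅.
Collecting: common zeros = {(3, 1)}, so the count is 1.
Comparison with the Bézout bound: 1 ≤ 1 = deg(f)·deg(g), as expected for curves with no common component (the bound is attained).


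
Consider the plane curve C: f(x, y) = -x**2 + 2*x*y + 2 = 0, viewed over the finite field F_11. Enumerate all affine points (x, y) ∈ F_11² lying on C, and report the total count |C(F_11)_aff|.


Affine F_11-points: {(1, 5), (2, 6), (3, 3), (4, 10), (5, 10), (6, 1), (7, 1), (8, 8), (9, 5), (10, 6)}; count = 10.

For each of the 121 pairs (x, y) ∈ F_11², evaluate f(x, y) mod 11. Record the zeros.
  x = 0: [0↦2, 1↦2, 2↦2, 3↦2, 4↦2, 5↦2, 6↦2, 7↦2, 8↦2, 9↦2, 10↦2]  zeros at y ∈ ∅
  x = 1: [0↦1, 1↦3, 2↦5, 3↦7, 4↦9, 5↦0, 6↦2, 7↦4, 8↦6, 9↦8, 10↦10]  zeros at y ∈ {5}
  x = 2: [0↦9, 1↦2, 2↦6, 3↦10, 4↦3, 5↦7, 6↦0, 7↦4, 8↦8, 9↦1, 10↦5]  zeros at y ∈ {6}
  x = 3: [0↦4, 1↦10, 2↦5, 3↦0, 4↦6, 5↦1, 6↦7, 7↦2, 8↦8, 9↦3, 10↦9]  zeros at y ∈ {3}
  x = 4: [0↦8, 1↦5, 2↦2, 3↦10, 4↦7, 5↦4, 6↦1, 7↦9, 8↦6, 9↦3, 10↦0]  zeros at y ∈ {10}
  x = 5: [0↦10, 1↦9, 2↦8, 3↦7, 4↦6, 5↦5, 6↦4, 7↦3, 8↦2, 9↦1, 10↦0]  zeros at y ∈ {10}
  x = 6: [0↦10, 1↦0, 2↦1, 3↦2, 4↦3, 5↦4, 6↦5, 7↦6, 8↦7, 9↦8, 10↦9]  zeros at y ∈ {1}
  x = 7: [0↦8, 1↦0, 2↦3, 3↦6, 4↦9, 5↦1, 6↦4, 7↦7, 8↦10, 9↦2, 10↦5]  zeros at y ∈ {1}
  x = 8: [0↦4, 1↦9, 2↦3, 3↦8, 4↦2, 5↦7, 6↦1, 7↦6, 8↦0, 9↦5, 10↦10]  zeros at y ∈ {8}
  x = 9: [0↦9, 1↦5, 2↦1, 3↦8, 4↦4, 5↦0, 6↦7, 7↦3, 8↦10, 9↦6, 10↦2]  zeros at y ∈ {5}
  x = 10: [0↦1, 1↦10, 2↦8, 3↦6, 4↦4, 5↦2, 6↦0, 7↦9, 8↦7, 9↦5, 10↦3]  zeros at y ∈ {6}
Collecting zeros: affine points = {(1, 5), (2, 6), (3, 3), (4, 10), (5, 10), (6, 1), (7, 1), (8, 8), (9, 5), (10, 6)}.
Total count |C(F_11)_aff| = 10.


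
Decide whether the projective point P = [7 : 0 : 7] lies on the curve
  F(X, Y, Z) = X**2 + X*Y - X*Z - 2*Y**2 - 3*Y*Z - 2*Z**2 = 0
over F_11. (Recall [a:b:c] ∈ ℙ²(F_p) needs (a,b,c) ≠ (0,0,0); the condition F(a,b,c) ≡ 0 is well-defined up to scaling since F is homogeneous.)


F(7,0,7) ≡ 1 (mod 11); P is NOT on the curve.

Evaluate F(7, 0, 7) term-by-term (mod 11).
  X**2 ↦ 1·49·1·1 = 49
  X*Y ↦ 1·7·0·1 = 0
  -X*Z ↦ -1·7·1·7 = -49
  -2*Y**2 ↦ -2·1·0·1 = 0
  -3*Y*Z ↦ -3·1·0·7 = 0
  -2*Z**2 ↦ -2·1·1·49 = -98
Sum: F(7, 0, 7) = (49) + (0) + (-49) + (0) + (0) + (-98) = -98.
Reducing mod 11: -98 ≡ 1 (mod 11).
Since F(a, b, c) ≡ 1 ≠ 0 (mod 11), P does NOT lie on the curve.


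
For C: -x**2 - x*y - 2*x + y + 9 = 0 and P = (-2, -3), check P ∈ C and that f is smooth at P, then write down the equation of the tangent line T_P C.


Tangent line at P: 5*x + 3*y + 19 = 0.

Step 1: f(-2, -3) = 0, so P lies on C.
Step 2: partial derivatives
  f_x(x, y) = -2*x - y - 2, f_y(x, y) = 1 - x.
  f_x(P) = 5, f_y(P) = 3 (gradient nonzero, so P is smooth).
Step 3: tangent line at P: 5·(x − -2) + 3·(y − -3) = 0.
Expanding: 5*x + 3*y + 19 = 0.


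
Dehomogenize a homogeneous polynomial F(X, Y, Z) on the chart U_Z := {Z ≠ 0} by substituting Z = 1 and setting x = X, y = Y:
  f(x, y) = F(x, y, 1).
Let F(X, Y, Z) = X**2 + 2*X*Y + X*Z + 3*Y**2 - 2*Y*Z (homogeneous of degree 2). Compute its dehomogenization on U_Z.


f(x, y) = x**2 + 2*x*y + x + 3*y**2 - 2*y

On U_Z we set Z = 1. Each monomial c·X^i·Y^j·Z^k in F becomes c·x^i·y^j·1^k = c·x^i·y^j.
Substituting Z = 1: F(X, Y, 1) = x**2 + 2*x*y + x + 3*y**2 - 2*y.
Note: deg(f) ≤ deg(F) = 2; strict inequality happens when F is divisible by Z (lost terms).


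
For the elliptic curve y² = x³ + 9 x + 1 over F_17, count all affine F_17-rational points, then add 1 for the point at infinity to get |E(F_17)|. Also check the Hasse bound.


Affine points = {(0, 1), (0, 16), (3, 2), (3, 15), (4, 4), (4, 13), (5, 1), (5, 16), (6, 4), (6, 13), (7, 4), (7, 13), (12, 1), (12, 16), (14, 7), (14, 10), (15, 3), (15, 14), (16, 5), (16, 12)}; affine count = 20; |E(F_17)| = 21.

Discriminant check: Δ ∝ 4a³ + 27b² = 4·9³ + 27·1² = 4·729 + 27·1 ≡ 2 (mod 17). Nonzero ⇒ E is nonsingular.
For each x ∈ F_17, compute rhs = x³ + 9·x + 1 mod 17, then count y ∈ F_17 with y² ≡ rhs.
  x = 0: rhs = 1, matching y values: 1, 16 (2 points).
  x = 1: rhs = 11, matching y values: none (0 points).
  x = 2: rhs = 10, matching y values: none (0 points).
  x = 3: rhs = 4, matching y values: 2, 15 (2 points).
  x = 4: rhs = 16, matching y values: 4, 13 (2 points).
  x = 5: rhs = 1, matching y values: 1, 16 (2 points).
  x = 6: rhs = 16, matching y values: 4, 13 (2 points).
  x = 7: rhs = 16, matching y values: 4, 13 (2 points).
  x = 8: rhs = 7, matching y values: none (0 points).
  x = 9: rhs = 12, matching y values: none (0 points).
  x = 10: rhs = 3, matching y values: none (0 points).
  x = 11: rhs = 3, matching y values: none (0 points).
  x = 12: rhs = 1, matching y values: 1, 16 (2 points).
  x = 13: rhs = 3, matching y values: none (0 points).
  x = 14: rhs = 15, matching y values: 7, 10 (2 points).
  x = 15: rhs = 9, matching y values: 3, 14 (2 points).
  x = 16: rhs = 8, matching y values: 5, 12 (2 points).
Total affine count: 20.
Full point count |E(F_17)| = 20 + 1 = 21.
Hasse bound: |21 − (17+1)| = |3| = 3 ≤ 2√17 ≈ 8.2462 ✓.


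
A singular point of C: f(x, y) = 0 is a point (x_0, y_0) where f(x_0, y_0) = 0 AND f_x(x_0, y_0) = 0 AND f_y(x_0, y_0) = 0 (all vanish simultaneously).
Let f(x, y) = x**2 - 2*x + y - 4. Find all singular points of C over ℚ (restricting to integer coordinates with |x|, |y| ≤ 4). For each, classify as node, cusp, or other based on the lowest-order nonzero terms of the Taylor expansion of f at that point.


No singular points in the scanned grid; C is smooth there.

Compute partial derivatives:
  f_x = 2*x - 2.
  f_y = 1.
f_y = 1 is a nonzero constant, so f_y never vanishes: no point (x, y) can satisfy f = f_x = f_y = 0. In particular no (x, y) ∈ {−4, ..., 4}² is singular; the curve is smooth.


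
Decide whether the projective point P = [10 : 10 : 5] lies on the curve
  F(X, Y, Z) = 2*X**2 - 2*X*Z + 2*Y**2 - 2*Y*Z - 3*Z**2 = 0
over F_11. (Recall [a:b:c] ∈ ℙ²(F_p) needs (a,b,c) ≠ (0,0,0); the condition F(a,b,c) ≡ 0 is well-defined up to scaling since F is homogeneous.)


F(10,10,5) ≡ 4 (mod 11); P is NOT on the curve.

Evaluate F(10, 10, 5) term-by-term (mod 11).
  2*X**2 ↦ 2·100·1·1 = 200
  -2*X*Z ↦ -2·10·1·5 = -100
  2*Y**2 ↦ 2·1·100·1 = 200
  -2*Y*Z ↦ -2·1·10·5 = -100
  -3*Z**2 ↦ -3·1·1·25 = -75
Sum: F(10, 10, 5) = (200) + (-100) + (200) + (-100) + (-75) = 125.
Reducing mod 11: 125 ≡ 4 (mod 11).
Since F(a, b, c) ≡ 4 ≠ 0 (mod 11), P does NOT lie on the curve.


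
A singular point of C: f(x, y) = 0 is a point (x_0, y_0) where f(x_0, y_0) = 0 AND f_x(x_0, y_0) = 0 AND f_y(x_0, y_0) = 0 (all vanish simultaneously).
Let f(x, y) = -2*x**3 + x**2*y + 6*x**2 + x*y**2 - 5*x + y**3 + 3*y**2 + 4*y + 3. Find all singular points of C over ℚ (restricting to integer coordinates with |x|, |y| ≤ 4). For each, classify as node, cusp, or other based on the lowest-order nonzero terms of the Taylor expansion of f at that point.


Singular points: {(1, -1)}; classification: node.

Compute partial derivatives:
  f_x = -6*x**2 + 2*x*y + 12*x + y**2 - 5.
  f_y = x**2 + 2*x*y + 3*y**2 + 6*y + 4.
Scan x_0 ∈ {−4, ..., 4}. For each x_0, f_y(x_0, y) is a polynomial in y; find its integer roots y ∈ {−4, ..., 4}, then test f_x and f at those candidates.
  x = -4: f_y(-4, y) = 3*y**2 - 2*y + 20; no integer root y with |y| ≤ 4.
  x = -3: f_y(-3, y) = 3*y**2 + 13; no integer root y with |y| ≤ 4.
  x = -2: f_y(-2, y) = 3*y**2 + 2*y + 8; no integer root y with |y| ≤ 4.
  x = -1: f_y(-1, y) = 3*y**2 + 4*y + 5; no integer root y with |y| ≤ 4.
  x = 0: f_y(0, y) = 3*y**2 + 6*y + 4; no integer root y with |y| ≤ 4.
  x = 1: f_y(1, y) = 3*y**2 + 8*y + 5; vanishes at y ∈ {-1}. (1, -1): f_x = 0, f = 0 — SINGULAR.
  x = 2: f_y(2, y) = 3*y**2 + 10*y + 8; vanishes at y ∈ {-2}. (2, -2): f_x = -9 ≠ 0.
  x = 3: f_y(3, y) = 3*y**2 + 12*y + 13; no integer root y with |y| ≤ 4.
  x = 4: f_y(4, y) = 3*y**2 + 14*y + 20; no integer root y with |y| ≤ 4.
Only singular point on the grid: (1, -1).
Classify: substitute x = 1 + u, y = -1 + v and expand: f = -2*u**3 + u**2*v - u**2 + u*v**2 + v**3 + v**2.
No constant or linear terms (consistent with a singular point). Quadratic part: -u**2 + v**2. Cubic part: -2*u**3 + u**2*v + u*v**2 + v**3.
The quadratic part v**2 - u**2 = (v − u)(v + u) splits into two distinct linear factors, so there are two distinct tangent lines y − -1 = ±(x − 1) — this is a node (ordinary double point).
Classification: node.


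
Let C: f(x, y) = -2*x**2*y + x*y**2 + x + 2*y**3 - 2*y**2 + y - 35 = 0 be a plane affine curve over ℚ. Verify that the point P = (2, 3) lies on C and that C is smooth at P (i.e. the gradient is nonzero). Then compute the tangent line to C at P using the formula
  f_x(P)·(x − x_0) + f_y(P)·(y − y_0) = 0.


Tangent line at P: -14*x + 47*y - 113 = 0.

Step 1: f(2, 3) = 0, so P lies on C.
Step 2: partial derivatives
  f_x(x, y) = -4*x*y + y**2 + 1, f_y(x, y) = -2*x**2 + 2*x*y + 6*y**2 - 4*y + 1.
  f_x(P) = -14, f_y(P) = 47 (gradient nonzero, so P is smooth).
Step 3: tangent line at P: -14·(x − 2) + 47·(y − 3) = 0.
Expanding: -14*x + 47*y - 113 = 0.


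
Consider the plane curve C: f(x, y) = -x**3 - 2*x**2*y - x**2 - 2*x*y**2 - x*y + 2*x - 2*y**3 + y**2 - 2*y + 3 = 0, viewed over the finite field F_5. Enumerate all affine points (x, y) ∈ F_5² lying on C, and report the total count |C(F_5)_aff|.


Affine F_5-points: {(0, 1), (1, 1), (1, 3), (2, 0), (3, 3), (4, 3)}; count = 6.

For each of the 25 pairs (x, y) ∈ F_5², evaluate f(x, y) mod 5. Record the zeros.
  x = 0: [0↦3, 1↦0, 2↦2, 3↦2, 4↦3]  zeros at y ∈ {1}
  x = 1: [0↦3, 1↦0, 2↦3, 3↦0, 4↦4]  zeros at y ∈ {1, 3}
  x = 2: [0↦0, 1↦3, 2↦3, 3↦3, 4↦1]  zeros at y ∈ {0}
  x = 3: [0↦3, 1↦3, 2↦1, 3↦0, 4↦3]  zeros at y ∈ {3}
  x = 4: [0↦1, 1↦4, 2↦1, 3↦0, 4↦4]  zeros at y ∈ {3}
Collecting zeros: affine points = {(0, 1), (1, 1), (1, 3), (2, 0), (3, 3), (4, 3)}.
Total count |C(F_5)_aff| = 6.


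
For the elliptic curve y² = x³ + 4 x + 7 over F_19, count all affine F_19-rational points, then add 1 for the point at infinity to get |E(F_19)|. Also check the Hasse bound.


Affine points = {(0, 8), (0, 11), (2, 2), (2, 17), (4, 7), (4, 12), (5, 0), (6, 0), (7, 6), (7, 13), (8, 0), (12, 4), (12, 15), (16, 5), (16, 14)}; affine count = 15; |E(F_19)| = 16.

Discriminant check: Δ ∝ 4a³ + 27b² = 4·4³ + 27·7² = 4·64 + 27·49 ≡ 2 (mod 19). Nonzero ⇒ E is nonsingular.
For each x ∈ F_19, compute rhs = x³ + 4·x + 7 mod 19, then count y ∈ F_19 with y² ≡ rhs.
  x = 0: rhs = 7, matching y values: 8, 11 (2 points).
  x = 1: rhs = 12, matching y values: none (0 points).
  x = 2: rhs = 4, matching y values: 2, 17 (2 points).
  x = 3: rhs = 8, matching y values: none (0 points).
  x = 4: rhs = 11, matching y values: 7, 12 (2 points).
  x = 5: rhs = 0, matching y values: 0 (1 points).
  x = 6: rhs = 0, matching y values: 0 (1 points).
  x = 7: rhs = 17, matching y values: 6, 13 (2 points).
  x = 8: rhs = 0, matching y values: 0 (1 points).
  x = 9: rhs = 12, matching y values: none (0 points).
  x = 10: rhs = 2, matching y values: none (0 points).
  x = 11: rhs = 14, matching y values: none (0 points).
  x = 12: rhs = 16, matching y values: 4, 15 (2 points).
  x = 13: rhs = 14, matching y values: none (0 points).
  x = 14: rhs = 14, matching y values: none (0 points).
  x = 15: rhs = 3, matching y values: none (0 points).
  x = 16: rhs = 6, matching y values: 5, 14 (2 points).
  x = 17: rhs = 10, matching y values: none (0 points).
  x = 18: rhs = 2, matching y values: none (0 points).
Total affine count: 15.
Full point count |E(F_19)| = 15 + 1 = 16.
Hasse bound: |16 − (19+1)| = |-4| = 4 ≤ 2√19 ≈ 8.7178 ✓.


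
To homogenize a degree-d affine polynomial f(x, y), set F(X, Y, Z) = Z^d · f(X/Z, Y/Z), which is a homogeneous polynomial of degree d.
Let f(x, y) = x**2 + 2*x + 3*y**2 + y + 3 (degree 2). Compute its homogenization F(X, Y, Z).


F(X, Y, Z) = X**2 + 2*X*Z + 3*Y**2 + Y*Z + 3*Z**2

deg(f) = 2.
Substitute x = X/Z, y = Y/Z into f, then multiply by Z^2.
  monomial 1·x^2·y^0 ↦ 1·X^2·Y^0·Z^0.
  monomial 2·x^1·y^0 ↦ 2·X^1·Y^0·Z^1.
  monomial 3·x^0·y^2 ↦ 3·X^0·Y^2·Z^0.
  monomial 1·x^0·y^1 ↦ 1·X^0·Y^1·Z^1.
  monomial 3·x^0·y^0 ↦ 3·X^0·Y^0·Z^2.
Collecting: F(X, Y, Z) = X**2 + 2*X*Z + 3*Y**2 + Y*Z + 3*Z**2.


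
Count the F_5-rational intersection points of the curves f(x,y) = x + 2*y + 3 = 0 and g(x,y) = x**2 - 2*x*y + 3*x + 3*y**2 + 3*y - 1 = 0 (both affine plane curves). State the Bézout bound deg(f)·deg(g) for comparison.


Common zeros: {(0, 1), (4, 4)}; count = 2; Bézout bound = 2.

deg(f) = 1, deg(g) = 2, so Bézout bound = 2.
Scan x ∈ F_5. For each x, list the y ∈ F_5 with f(x, y) ≡ 0 and those with g(x, y) ≡ 0 (mod 5); the common zeros in that column are the intersection.
  x = 0: f ≡ 0 at y ∈ {1}; g ≡ 0 at y ∈ {1, 3}; common: {1}.
  x = 1: f ≡ 0 at y ∈ {3}; g ≡ 0 at y ∈ {4}; common: ∅.
  x = 2: f ≡ 0 at y ∈ {0}; g ≡ 0 at y ∈ ∅; common: ∅.
  x = 3: f ≡ 0 at y ∈ {2}; g ≡ 0 at y ∈ {3}; common: ∅.
  x = 4: f ≡ 0 at y ∈ {4}; g ≡ 0 at y ∈ {1, 4}; common: {4}.
Collecting: common zeros = {(0, 1), (4, 4)}, so the count is 2.
Comparison with the Bézout bound: 2 ≤ 2 = deg(f)·deg(g), as expected for curves with no common component (the bound is attained).


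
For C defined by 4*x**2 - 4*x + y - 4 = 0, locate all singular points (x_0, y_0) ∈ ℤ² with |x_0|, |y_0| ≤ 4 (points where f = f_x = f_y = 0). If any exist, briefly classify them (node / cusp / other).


No singular points in the scanned grid; C is smooth there.

Compute partial derivatives:
  f_x = 8*x - 4.
  f_y = 1.
f_y = 1 is a nonzero constant, so f_y never vanishes: no point (x, y) can satisfy f = f_x = f_y = 0. In particular no (x, y) ∈ {−4, ..., 4}² is singular; the curve is smooth.


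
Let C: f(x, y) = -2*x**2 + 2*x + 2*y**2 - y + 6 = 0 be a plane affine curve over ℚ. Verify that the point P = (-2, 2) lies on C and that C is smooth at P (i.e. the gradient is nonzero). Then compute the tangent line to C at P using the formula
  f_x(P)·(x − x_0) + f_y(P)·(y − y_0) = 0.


Tangent line at P: 10*x + 7*y + 6 = 0.

Step 1: f(-2, 2) = 0, so P lies on C.
Step 2: partial derivatives
  f_x(x, y) = 2 - 4*x, f_y(x, y) = 4*y - 1.
  f_x(P) = 10, f_y(P) = 7 (gradient nonzero, so P is smooth).
Step 3: tangent line at P: 10·(x − -2) + 7·(y − 2) = 0.
Expanding: 10*x + 7*y + 6 = 0.


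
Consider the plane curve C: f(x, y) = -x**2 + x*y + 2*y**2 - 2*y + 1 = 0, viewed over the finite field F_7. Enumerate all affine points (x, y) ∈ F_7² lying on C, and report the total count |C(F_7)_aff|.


Affine F_7-points: {(1, 0), (1, 4), (3, 4), (3, 6), (6, 0), (6, 5)}; count = 6.

For each of the 49 pairs (x, y) ∈ F_7², evaluate f(x, y) mod 7. Record the zeros.
  x = 0: [0↦1, 1↦1, 2↦5, 3↦6, 4↦4, 5↦6, 6↦5]  zeros at y ∈ ∅
  x = 1: [0↦0, 1↦1, 2↦6, 3↦1, 4↦0, 5↦3, 6↦3]  zeros at y ∈ {0, 4}
  x = 2: [0↦4, 1↦6, 2↦5, 3↦1, 4↦1, 5↦5, 6↦6]  zeros at y ∈ ∅
  x = 3: [0↦6, 1↦2, 2↦2, 3↦6, 4↦0, 5↦5, 6↦0]  zeros at y ∈ {4, 6}
  x = 4: [0↦6, 1↦3, 2↦4, 3↦2, 4↦4, 5↦3, 6↦6]  zeros at y ∈ ∅
  x = 5: [0↦4, 1↦2, 2↦4, 3↦3, 4↦6, 5↦6, 6↦3]  zeros at y ∈ ∅
  x = 6: [0↦0, 1↦6, 2↦2, 3↦2, 4↦6, 5↦0, 6↦5]  zeros at y ∈ {0, 5}
Collecting zeros: affine points = {(1, 0), (1, 4), (3, 4), (3, 6), (6, 0), (6, 5)}.
Total count |C(F_7)_aff| = 6.


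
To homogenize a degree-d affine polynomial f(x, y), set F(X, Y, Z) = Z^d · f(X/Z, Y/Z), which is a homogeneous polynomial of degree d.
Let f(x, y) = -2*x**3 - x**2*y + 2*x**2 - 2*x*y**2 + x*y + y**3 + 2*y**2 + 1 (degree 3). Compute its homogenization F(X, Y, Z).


F(X, Y, Z) = -2*X**3 - X**2*Y + 2*X**2*Z - 2*X*Y**2 + X*Y*Z + Y**3 + 2*Y**2*Z + Z**3

deg(f) = 3.
Substitute x = X/Z, y = Y/Z into f, then multiply by Z^3.
  monomial -2·x^3·y^0 ↦ -2·X^3·Y^0·Z^0.
  monomial -1·x^2·y^1 ↦ -1·X^2·Y^1·Z^0.
  monomial 2·x^2·y^0 ↦ 2·X^2·Y^0·Z^1.
  monomial -2·x^1·y^2 ↦ -2·X^1·Y^2·Z^0.
  monomial 1·x^1·y^1 ↦ 1·X^1·Y^1·Z^1.
  monomial 1·x^0·y^3 ↦ 1·X^0·Y^3·Z^0.
  monomial 2·x^0·y^2 ↦ 2·X^0·Y^2·Z^1.
  monomial 1·x^0·y^0 ↦ 1·X^0·Y^0·Z^3.
Collecting: F(X, Y, Z) = -2*X**3 - X**2*Y + 2*X**2*Z - 2*X*Y**2 + X*Y*Z + Y**3 + 2*Y**2*Z + Z**3.


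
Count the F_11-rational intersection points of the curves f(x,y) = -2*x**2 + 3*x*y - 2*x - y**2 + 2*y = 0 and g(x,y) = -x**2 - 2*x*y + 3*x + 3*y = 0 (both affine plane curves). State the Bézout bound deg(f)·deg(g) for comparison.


Common zeros: {(0, 0), (2, 2)}; count = 2; Bézout bound = 4.

deg(f) = 2, deg(g) = 2, so Bézout bound = 4.
Scan x ∈ F_11. For each x, list the y ∈ F_11 with f(x, y) ≡ 0 and those with g(x, y) ≡ 0 (mod 11); the common zeros in that column are the intersection.
  x = 0: f ≡ 0 at y ∈ {0, 2}; g ≡ 0 at y ∈ {0}; common: {0}.
  x = 1: f ≡ 0 at y ∈ {1, 4}; g ≡ 0 at y ∈ {9}; common: ∅.
  x = 2: f ≡ 0 at y ∈ {2, 6}; g ≡ 0 at y ∈ {2}; common: {2}.
  x = 3: f ≡ 0 at y ∈ {3, 8}; g ≡ 0 at y ∈ {0}; common: ∅.
  x = 4: f ≡ 0 at y ∈ {4, 10}; g ≡ 0 at y ∈ {8}; common: ∅.
  x = 5: f ≡ 0 at y ∈ {1, 5}; g ≡ 0 at y ∈ {8}; common: ∅.
  x = 6: f ≡ 0 at y ∈ {3, 6}; g ≡ 0 at y ∈ {9}; common: ∅.
  x = 7: f ≡ 0 at y ∈ {5, 7}; g ≡ 0 at y ∈ ∅; common: ∅.
  x = 8: f ≡ 0 at y ∈ {7, 8}; g ≡ 0 at y ∈ {2}; common: ∅.
  x = 9: f ≡ 0 at y ∈ {9}; g ≡ 0 at y ∈ {3}; common: ∅.
  x = 10: f ≡ 0 at y ∈ {0, 10}; g ≡ 0 at y ∈ {3}; common: ∅.
Collecting: common zeros = {(0, 0), (2, 2)}, so the count is 2.
Comparison with the Bézout bound: 2 ≤ 4 = deg(f)·deg(g), as expected for curves with no common component (the affine F_11-count falls short of the bound because intersections may lie at infinity, over extension fields, or carry multiplicity).


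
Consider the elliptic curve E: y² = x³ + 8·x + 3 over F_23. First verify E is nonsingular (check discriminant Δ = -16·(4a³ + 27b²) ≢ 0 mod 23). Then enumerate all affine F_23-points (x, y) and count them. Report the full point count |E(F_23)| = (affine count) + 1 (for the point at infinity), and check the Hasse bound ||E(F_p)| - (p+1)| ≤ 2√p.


Affine points = {(0, 7), (0, 16), (1, 9), (1, 14), (2, 2), (2, 21), (3, 10), (3, 13), (8, 2), (8, 21), (10, 5), (10, 18), (13, 2), (13, 21), (15, 5), (15, 18), (16, 8), (16, 15), (21, 5), (21, 18)}; affine count = 20; |E(F_23)| = 21.

Discriminant check: Δ ∝ 4a³ + 27b² = 4·8³ + 27·3² = 4·512 + 27·9 ≡ 14 (mod 23). Nonzero ⇒ E is nonsingular.
For each x ∈ F_23, compute rhs = x³ + 8·x + 3 mod 23, then count y ∈ F_23 with y² ≡ rhs.
  x = 0: rhs = 3, matching y values: 7, 16 (2 points).
  x = 1: rhs = 12, matching y values: 9, 14 (2 points).
  x = 2: rhs = 4, matching y values: 2, 21 (2 points).
  x = 3: rhs = 8, matching y values: 10, 13 (2 points).
  x = 4: rhs = 7, matching y values: none (0 points).
  x = 5: rhs = 7, matching y values: none (0 points).
  x = 6: rhs = 14, matching y values: none (0 points).
  x = 7: rhs = 11, matching y values: none (0 points).
  x = 8: rhs = 4, matching y values: 2, 21 (2 points).
  x = 9: rhs = 22, matching y values: none (0 points).
  x = 10: rhs = 2, matching y values: 5, 18 (2 points).
  x = 11: rhs = 19, matching y values: none (0 points).
  x = 12: rhs = 10, matching y values: none (0 points).
  x = 13: rhs = 4, matching y values: 2, 21 (2 points).
  x = 14: rhs = 7, matching y values: none (0 points).
  x = 15: rhs = 2, matching y values: 5, 18 (2 points).
  x = 16: rhs = 18, matching y values: 8, 15 (2 points).
  x = 17: rhs = 15, matching y values: none (0 points).
  x = 18: rhs = 22, matching y values: none (0 points).
  x = 19: rhs = 22, matching y values: none (0 points).
  x = 20: rhs = 21, matching y values: none (0 points).
  x = 21: rhs = 2, matching y values: 5, 18 (2 points).
  x = 22: rhs = 17, matching y values: none (0 points).
Total affine count: 20.
Full point count |E(F_23)| = 20 + 1 = 21.
Hasse bound: |21 − (23+1)| = |-3| = 3 ≤ 2√23 ≈ 9.5917 ✓.


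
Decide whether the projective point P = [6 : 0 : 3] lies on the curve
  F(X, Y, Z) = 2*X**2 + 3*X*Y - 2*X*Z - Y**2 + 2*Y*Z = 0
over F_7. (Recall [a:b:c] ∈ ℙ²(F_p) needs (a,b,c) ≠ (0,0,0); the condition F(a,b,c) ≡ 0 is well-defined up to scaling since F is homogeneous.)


F(6,0,3) ≡ 1 (mod 7); P is NOT on the curve.

Evaluate F(6, 0, 3) term-by-term (mod 7).
  2*X**2 ↦ 2·36·1·1 = 72
  3*X*Y ↦ 3·6·0·1 = 0
  -2*X*Z ↦ -2·6·1·3 = -36
  -Y**2 ↦ -1·1·0·1 = 0
  2*Y*Z ↦ 2·1·0·3 = 0
Sum: F(6, 0, 3) = (72) + (0) + (-36) + (0) + (0) = 36.
Reducing mod 7: 36 ≡ 1 (mod 7).
Since F(a, b, c) ≡ 1 ≠ 0 (mod 7), P does NOT lie on the curve.


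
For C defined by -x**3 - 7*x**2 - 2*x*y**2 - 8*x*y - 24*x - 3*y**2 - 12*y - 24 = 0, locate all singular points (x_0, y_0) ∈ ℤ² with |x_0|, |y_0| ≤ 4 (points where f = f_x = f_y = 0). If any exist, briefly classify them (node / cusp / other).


Singular points: {(-2, -2)}; classification: node.

Compute partial derivatives:
  f_x = -3*x**2 - 14*x - 2*y**2 - 8*y - 24.
  f_y = -4*x*y - 8*x - 6*y - 12.
Scan x_0 ∈ {−4, ..., 4}. For each x_0, f_y(x_0, y) is a polynomial in y; find its integer roots y ∈ {−4, ..., 4}, then test f_x and f at those candidates.
  x = -4: f_y(-4, y) = 10*y + 20; vanishes at y ∈ {-2}. (-4, -2): f_x = -8 ≠ 0.
  x = -3: f_y(-3, y) = 6*y + 12; vanishes at y ∈ {-2}. (-3, -2): f_x = -1 ≠ 0.
  x = -2: f_y(-2, y) = 2*y + 4; vanishes at y ∈ {-2}. (-2, -2): f_x = 0, f = 0 — SINGULAR.
  x = -1: f_y(-1, y) = -2*y - 4; vanishes at y ∈ {-2}. (-1, -2): f_x = -5 ≠ 0.
  x = 0: f_y(0, y) = -6*y - 12; vanishes at y ∈ {-2}. (0, -2): f_x = -16 ≠ 0.
  x = 1: f_y(1, y) = -10*y - 20; vanishes at y ∈ {-2}. (1, -2): f_x = -33 ≠ 0.
  x = 2: f_y(2, y) = -14*y - 28; vanishes at y ∈ {-2}. (2, -2): f_x = -56 ≠ 0.
  x = 3: f_y(3, y) = -18*y - 36; vanishes at y ∈ {-2}. (3, -2): f_x = -85 ≠ 0.
  x = 4: f_y(4, y) = -22*y - 44; vanishes at y ∈ {-2}. (4, -2): f_x = -120 ≠ 0.
Only singular point on the grid: (-2, -2).
Classify: substitute x = -2 + u, y = -2 + v and expand: f = -u**3 - u**2 - 2*u*v**2 + v**2.
No constant or linear terms (consistent with a singular point). Quadratic part: -u**2 + v**2. Cubic part: -u**3 - 2*u*v**2.
The quadratic part v**2 - u**2 = (v − u)(v + u) splits into two distinct linear factors, so there are two distinct tangent lines y − -2 = ±(x − -2) — this is a node (ordinary double point).
Classification: node.
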